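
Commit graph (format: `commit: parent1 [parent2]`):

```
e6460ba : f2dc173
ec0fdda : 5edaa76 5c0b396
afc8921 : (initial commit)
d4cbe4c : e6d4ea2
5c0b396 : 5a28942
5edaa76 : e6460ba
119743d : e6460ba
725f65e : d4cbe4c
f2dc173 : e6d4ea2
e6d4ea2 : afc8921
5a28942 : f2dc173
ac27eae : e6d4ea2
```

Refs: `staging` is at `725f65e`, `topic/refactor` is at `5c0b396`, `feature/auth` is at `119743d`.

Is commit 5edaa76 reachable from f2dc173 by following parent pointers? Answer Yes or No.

No

Ancestors of f2dc173: {afc8921, e6d4ea2, f2dc173}.
5edaa76 is not in that set, so it is not an ancestor of f2dc173.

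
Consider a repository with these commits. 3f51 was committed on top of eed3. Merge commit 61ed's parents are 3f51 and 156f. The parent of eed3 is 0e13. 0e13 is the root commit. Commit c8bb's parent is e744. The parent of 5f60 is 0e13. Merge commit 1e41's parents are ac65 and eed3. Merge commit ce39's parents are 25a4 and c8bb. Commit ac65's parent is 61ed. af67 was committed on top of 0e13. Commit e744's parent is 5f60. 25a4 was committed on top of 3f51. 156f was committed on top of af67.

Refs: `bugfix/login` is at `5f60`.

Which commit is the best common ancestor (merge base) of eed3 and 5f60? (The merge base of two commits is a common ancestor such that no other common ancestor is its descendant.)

Ancestors of eed3: {0e13, eed3}.
Ancestors of 5f60: {0e13, 5f60}.
Common ancestors: {0e13}.
The only common ancestor is 0e13, so it is the merge base.

0e13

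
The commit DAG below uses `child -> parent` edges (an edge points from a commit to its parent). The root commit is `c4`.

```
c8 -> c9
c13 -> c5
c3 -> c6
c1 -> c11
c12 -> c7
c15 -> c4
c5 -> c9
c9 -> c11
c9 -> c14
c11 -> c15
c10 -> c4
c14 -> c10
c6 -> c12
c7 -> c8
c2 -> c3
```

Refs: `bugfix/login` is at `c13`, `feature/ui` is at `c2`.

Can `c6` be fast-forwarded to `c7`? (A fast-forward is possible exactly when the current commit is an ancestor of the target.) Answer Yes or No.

No

A fast-forward from c6 to c7 is possible iff c6 is an ancestor of c7.
Ancestors of c7: {c10, c11, c14, c15, c4, c7, c8, c9}.
c6 is not among them, so fast-forward is not possible.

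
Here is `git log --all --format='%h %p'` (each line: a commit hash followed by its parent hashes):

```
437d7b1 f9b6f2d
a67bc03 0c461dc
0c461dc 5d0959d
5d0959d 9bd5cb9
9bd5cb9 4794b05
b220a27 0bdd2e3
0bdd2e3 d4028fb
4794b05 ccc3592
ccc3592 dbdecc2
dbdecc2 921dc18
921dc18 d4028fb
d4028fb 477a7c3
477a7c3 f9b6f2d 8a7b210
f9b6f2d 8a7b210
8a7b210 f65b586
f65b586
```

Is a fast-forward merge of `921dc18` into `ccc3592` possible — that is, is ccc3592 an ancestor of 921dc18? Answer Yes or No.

A fast-forward from ccc3592 to 921dc18 is possible iff ccc3592 is an ancestor of 921dc18.
Ancestors of 921dc18: {477a7c3, 8a7b210, 921dc18, d4028fb, f65b586, f9b6f2d}.
ccc3592 is not among them, so fast-forward is not possible.

No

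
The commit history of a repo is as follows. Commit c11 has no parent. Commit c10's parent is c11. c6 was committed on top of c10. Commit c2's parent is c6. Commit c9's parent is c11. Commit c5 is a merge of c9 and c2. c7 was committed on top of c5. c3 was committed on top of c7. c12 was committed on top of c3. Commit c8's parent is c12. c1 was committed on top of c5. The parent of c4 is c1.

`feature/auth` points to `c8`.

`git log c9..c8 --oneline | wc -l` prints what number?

8

Reachable from c8: {c10, c11, c12, c2, c3, c5, c6, c7, c8, c9}.
Reachable from c9: {c11, c9}.
In c8's history but not c9's: {c10, c12, c2, c3, c5, c6, c7, c8} — 8 commits.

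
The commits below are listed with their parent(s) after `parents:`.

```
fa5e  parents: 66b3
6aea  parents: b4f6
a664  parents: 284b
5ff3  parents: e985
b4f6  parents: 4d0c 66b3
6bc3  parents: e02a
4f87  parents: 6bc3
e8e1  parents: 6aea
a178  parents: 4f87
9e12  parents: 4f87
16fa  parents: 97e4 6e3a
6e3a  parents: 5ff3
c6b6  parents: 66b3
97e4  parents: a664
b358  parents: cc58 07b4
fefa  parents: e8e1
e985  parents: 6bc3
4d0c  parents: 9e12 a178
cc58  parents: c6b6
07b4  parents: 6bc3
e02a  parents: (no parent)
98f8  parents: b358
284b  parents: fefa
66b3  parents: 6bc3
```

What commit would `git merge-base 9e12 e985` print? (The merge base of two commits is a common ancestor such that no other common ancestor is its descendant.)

6bc3

Ancestors of 9e12: {4f87, 6bc3, 9e12, e02a}.
Ancestors of e985: {6bc3, e02a, e985}.
Common ancestors: {6bc3, e02a}.
Among these, 6bc3 is not an ancestor of any other common ancestor — it is the merge base.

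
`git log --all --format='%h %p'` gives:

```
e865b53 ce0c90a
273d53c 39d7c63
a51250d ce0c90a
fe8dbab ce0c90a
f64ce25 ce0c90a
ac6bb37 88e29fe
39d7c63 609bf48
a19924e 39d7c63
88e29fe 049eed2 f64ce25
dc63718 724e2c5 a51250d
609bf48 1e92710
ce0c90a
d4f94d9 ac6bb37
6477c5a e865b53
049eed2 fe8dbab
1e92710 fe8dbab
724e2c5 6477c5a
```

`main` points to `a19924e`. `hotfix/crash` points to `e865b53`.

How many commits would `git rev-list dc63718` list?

Walking parent pointers from dc63718: reachable set = {6477c5a, 724e2c5, a51250d, ce0c90a, dc63718, e865b53}.
That is 6 commits.

6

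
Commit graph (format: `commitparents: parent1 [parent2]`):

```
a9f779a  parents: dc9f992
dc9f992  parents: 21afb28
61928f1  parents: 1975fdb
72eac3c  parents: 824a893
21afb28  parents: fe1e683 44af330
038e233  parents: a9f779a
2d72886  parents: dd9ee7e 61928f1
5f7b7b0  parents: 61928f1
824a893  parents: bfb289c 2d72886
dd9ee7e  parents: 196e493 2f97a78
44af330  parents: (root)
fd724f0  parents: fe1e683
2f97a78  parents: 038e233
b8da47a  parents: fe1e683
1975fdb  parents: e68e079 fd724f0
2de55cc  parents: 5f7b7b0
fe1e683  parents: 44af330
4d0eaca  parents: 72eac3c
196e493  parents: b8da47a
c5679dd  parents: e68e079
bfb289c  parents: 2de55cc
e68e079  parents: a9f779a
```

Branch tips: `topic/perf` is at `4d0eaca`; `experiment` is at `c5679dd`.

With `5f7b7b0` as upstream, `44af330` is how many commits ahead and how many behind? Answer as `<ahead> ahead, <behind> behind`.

0 ahead, 9 behind

Reachable from 44af330: {44af330}.
Reachable from 5f7b7b0: {1975fdb, 21afb28, 44af330, 5f7b7b0, 61928f1, a9f779a, dc9f992, e68e079, fd724f0, fe1e683}.
Only in 44af330's history (ahead): {} — 0.
Only in 5f7b7b0's history (behind): {1975fdb, 21afb28, 5f7b7b0, 61928f1, a9f779a, dc9f992, e68e079, fd724f0, fe1e683} — 9.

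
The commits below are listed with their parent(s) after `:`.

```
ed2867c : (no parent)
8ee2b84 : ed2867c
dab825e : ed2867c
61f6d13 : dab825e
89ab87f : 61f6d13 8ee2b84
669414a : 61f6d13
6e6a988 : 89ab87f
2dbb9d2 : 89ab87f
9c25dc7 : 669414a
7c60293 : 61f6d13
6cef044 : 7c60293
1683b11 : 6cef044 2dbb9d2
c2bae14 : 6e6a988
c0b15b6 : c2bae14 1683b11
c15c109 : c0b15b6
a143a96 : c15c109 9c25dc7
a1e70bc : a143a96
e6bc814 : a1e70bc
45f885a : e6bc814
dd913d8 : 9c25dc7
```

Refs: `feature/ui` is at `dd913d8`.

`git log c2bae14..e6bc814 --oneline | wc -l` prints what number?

Reachable from e6bc814: {1683b11, 2dbb9d2, 61f6d13, 669414a, 6cef044, 6e6a988, 7c60293, 89ab87f, 8ee2b84, 9c25dc7, a143a96, a1e70bc, c0b15b6, c15c109, c2bae14, dab825e, e6bc814, ed2867c}.
Reachable from c2bae14: {61f6d13, 6e6a988, 89ab87f, 8ee2b84, c2bae14, dab825e, ed2867c}.
In e6bc814's history but not c2bae14's: {1683b11, 2dbb9d2, 669414a, 6cef044, 7c60293, 9c25dc7, a143a96, a1e70bc, c0b15b6, c15c109, e6bc814} — 11 commits.

11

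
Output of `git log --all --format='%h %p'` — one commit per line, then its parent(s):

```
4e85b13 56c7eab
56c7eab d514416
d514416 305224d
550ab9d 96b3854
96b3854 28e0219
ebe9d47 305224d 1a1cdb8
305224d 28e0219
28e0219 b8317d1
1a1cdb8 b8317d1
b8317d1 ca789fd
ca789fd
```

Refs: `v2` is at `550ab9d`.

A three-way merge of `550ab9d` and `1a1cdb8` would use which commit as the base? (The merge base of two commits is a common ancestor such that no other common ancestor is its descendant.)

Ancestors of 550ab9d: {28e0219, 550ab9d, 96b3854, b8317d1, ca789fd}.
Ancestors of 1a1cdb8: {1a1cdb8, b8317d1, ca789fd}.
Common ancestors: {b8317d1, ca789fd}.
Among these, b8317d1 is not an ancestor of any other common ancestor — it is the merge base.

b8317d1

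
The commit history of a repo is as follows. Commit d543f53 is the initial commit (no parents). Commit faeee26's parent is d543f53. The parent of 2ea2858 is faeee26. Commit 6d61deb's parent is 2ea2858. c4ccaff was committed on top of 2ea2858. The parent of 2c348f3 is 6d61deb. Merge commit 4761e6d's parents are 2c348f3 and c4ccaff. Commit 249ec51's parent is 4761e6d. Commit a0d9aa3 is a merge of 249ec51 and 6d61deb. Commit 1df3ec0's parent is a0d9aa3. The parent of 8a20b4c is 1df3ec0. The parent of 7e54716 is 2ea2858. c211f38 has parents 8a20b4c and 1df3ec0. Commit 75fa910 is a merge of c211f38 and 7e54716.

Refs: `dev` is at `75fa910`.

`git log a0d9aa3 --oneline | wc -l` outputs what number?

Walking parent pointers from a0d9aa3: reachable set = {249ec51, 2c348f3, 2ea2858, 4761e6d, 6d61deb, a0d9aa3, c4ccaff, d543f53, faeee26}.
That is 9 commits.

9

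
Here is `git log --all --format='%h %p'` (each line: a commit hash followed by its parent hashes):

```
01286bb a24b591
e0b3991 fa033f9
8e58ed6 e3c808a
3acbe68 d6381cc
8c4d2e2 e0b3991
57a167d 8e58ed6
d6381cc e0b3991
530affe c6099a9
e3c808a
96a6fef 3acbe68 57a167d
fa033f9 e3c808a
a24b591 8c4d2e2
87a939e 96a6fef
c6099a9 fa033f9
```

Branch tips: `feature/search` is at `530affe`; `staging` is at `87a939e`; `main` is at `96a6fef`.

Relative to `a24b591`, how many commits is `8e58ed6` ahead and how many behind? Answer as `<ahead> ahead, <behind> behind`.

1 ahead, 4 behind

Reachable from 8e58ed6: {8e58ed6, e3c808a}.
Reachable from a24b591: {8c4d2e2, a24b591, e0b3991, e3c808a, fa033f9}.
Only in 8e58ed6's history (ahead): {8e58ed6} — 1.
Only in a24b591's history (behind): {8c4d2e2, a24b591, e0b3991, fa033f9} — 4.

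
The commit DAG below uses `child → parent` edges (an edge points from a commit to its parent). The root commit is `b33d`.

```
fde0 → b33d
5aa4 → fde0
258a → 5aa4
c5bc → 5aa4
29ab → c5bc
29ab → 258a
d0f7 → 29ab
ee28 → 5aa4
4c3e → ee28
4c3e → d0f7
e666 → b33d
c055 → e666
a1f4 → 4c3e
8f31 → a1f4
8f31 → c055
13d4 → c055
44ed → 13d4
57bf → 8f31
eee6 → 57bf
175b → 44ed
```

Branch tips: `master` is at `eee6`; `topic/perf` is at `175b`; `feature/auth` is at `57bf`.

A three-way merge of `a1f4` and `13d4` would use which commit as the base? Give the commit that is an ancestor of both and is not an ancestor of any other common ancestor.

Ancestors of a1f4: {258a, 29ab, 4c3e, 5aa4, a1f4, b33d, c5bc, d0f7, ee28, fde0}.
Ancestors of 13d4: {13d4, b33d, c055, e666}.
Common ancestors: {b33d}.
The only common ancestor is b33d, so it is the merge base.

b33d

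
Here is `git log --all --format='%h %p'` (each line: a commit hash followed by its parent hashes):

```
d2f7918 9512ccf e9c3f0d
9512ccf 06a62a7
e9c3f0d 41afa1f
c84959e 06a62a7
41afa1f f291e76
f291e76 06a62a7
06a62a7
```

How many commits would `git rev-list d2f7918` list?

Walking parent pointers from d2f7918: reachable set = {06a62a7, 41afa1f, 9512ccf, d2f7918, e9c3f0d, f291e76}.
That is 6 commits.

6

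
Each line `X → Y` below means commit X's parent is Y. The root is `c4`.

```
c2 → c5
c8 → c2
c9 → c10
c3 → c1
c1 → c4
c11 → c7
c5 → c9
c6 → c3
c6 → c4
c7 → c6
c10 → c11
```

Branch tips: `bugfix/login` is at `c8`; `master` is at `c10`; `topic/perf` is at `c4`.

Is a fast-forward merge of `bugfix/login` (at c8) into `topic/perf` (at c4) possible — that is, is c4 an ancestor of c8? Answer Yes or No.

Yes

A fast-forward from c4 to c8 is possible iff c4 is an ancestor of c8.
Ancestors of c8: {c1, c10, c11, c2, c3, c4, c5, c6, c7, c8, c9}.
c4 is among them, so fast-forward is possible.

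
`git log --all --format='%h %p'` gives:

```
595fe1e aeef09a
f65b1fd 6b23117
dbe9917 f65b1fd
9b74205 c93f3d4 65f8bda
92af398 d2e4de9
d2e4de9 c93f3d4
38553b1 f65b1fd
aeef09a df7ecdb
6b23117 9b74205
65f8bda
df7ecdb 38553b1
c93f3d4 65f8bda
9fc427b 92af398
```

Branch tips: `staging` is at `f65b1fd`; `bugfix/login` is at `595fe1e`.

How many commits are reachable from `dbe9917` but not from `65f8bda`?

Reachable from dbe9917: {65f8bda, 6b23117, 9b74205, c93f3d4, dbe9917, f65b1fd}.
Reachable from 65f8bda: {65f8bda}.
In dbe9917's history but not 65f8bda's: {6b23117, 9b74205, c93f3d4, dbe9917, f65b1fd} — 5 commits.

5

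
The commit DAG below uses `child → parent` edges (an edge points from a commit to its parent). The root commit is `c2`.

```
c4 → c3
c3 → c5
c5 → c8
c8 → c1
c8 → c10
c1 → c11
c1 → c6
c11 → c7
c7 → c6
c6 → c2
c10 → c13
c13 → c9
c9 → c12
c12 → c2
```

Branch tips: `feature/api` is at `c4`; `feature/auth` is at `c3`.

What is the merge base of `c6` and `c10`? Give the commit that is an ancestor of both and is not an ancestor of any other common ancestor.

Ancestors of c6: {c2, c6}.
Ancestors of c10: {c10, c12, c13, c2, c9}.
Common ancestors: {c2}.
The only common ancestor is c2, so it is the merge base.

c2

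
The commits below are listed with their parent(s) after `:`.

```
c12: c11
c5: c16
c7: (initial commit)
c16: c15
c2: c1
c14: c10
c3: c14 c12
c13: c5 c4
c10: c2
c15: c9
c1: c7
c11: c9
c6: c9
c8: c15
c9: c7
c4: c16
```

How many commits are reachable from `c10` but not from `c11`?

3

Reachable from c10: {c1, c10, c2, c7}.
Reachable from c11: {c11, c7, c9}.
In c10's history but not c11's: {c1, c10, c2} — 3 commits.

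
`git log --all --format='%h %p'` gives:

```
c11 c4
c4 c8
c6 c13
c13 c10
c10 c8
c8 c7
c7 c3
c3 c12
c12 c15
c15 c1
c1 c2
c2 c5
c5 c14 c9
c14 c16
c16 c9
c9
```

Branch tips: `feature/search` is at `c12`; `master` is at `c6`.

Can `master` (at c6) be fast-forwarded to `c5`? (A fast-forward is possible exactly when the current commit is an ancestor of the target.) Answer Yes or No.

A fast-forward from c6 to c5 is possible iff c6 is an ancestor of c5.
Ancestors of c5: {c14, c16, c5, c9}.
c6 is not among them, so fast-forward is not possible.

No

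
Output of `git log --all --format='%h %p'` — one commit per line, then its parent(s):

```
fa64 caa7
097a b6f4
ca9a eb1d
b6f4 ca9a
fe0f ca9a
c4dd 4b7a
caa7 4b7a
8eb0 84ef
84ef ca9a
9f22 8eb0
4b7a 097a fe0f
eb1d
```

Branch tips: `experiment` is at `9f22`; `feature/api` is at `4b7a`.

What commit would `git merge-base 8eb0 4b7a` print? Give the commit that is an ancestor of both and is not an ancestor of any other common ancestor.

ca9a

Ancestors of 8eb0: {84ef, 8eb0, ca9a, eb1d}.
Ancestors of 4b7a: {097a, 4b7a, b6f4, ca9a, eb1d, fe0f}.
Common ancestors: {ca9a, eb1d}.
Among these, ca9a is not an ancestor of any other common ancestor — it is the merge base.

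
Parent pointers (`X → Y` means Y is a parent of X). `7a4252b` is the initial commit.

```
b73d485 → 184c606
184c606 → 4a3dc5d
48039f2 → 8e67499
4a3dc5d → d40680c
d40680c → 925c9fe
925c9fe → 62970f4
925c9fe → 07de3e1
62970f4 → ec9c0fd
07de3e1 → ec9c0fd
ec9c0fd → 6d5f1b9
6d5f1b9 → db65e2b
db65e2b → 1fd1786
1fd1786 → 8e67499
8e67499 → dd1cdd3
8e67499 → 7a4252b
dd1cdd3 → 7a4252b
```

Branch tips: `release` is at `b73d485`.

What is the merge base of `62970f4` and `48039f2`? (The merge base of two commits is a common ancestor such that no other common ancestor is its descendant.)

8e67499

Ancestors of 62970f4: {1fd1786, 62970f4, 6d5f1b9, 7a4252b, 8e67499, db65e2b, dd1cdd3, ec9c0fd}.
Ancestors of 48039f2: {48039f2, 7a4252b, 8e67499, dd1cdd3}.
Common ancestors: {7a4252b, 8e67499, dd1cdd3}.
Among these, 8e67499 is not an ancestor of any other common ancestor — it is the merge base.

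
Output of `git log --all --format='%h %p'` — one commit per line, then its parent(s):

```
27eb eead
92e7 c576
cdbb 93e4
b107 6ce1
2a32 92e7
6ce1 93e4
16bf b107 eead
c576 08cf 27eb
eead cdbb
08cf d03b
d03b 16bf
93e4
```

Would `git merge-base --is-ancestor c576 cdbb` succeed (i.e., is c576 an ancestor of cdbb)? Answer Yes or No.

Ancestors of cdbb: {93e4, cdbb}.
c576 is not in that set, so it is not an ancestor of cdbb.

No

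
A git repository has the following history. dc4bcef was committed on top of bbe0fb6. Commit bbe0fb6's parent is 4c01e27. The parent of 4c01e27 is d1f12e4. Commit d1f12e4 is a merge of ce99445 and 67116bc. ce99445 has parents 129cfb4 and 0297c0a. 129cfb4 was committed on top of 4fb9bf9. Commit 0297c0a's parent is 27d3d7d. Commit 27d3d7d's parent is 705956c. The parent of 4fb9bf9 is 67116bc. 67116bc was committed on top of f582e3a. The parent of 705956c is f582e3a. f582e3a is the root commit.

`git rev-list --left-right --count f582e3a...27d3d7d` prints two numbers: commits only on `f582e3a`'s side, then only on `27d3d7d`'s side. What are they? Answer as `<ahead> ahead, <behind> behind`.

Reachable from f582e3a: {f582e3a}.
Reachable from 27d3d7d: {27d3d7d, 705956c, f582e3a}.
Only in f582e3a's history (ahead): {} — 0.
Only in 27d3d7d's history (behind): {27d3d7d, 705956c} — 2.

0 ahead, 2 behind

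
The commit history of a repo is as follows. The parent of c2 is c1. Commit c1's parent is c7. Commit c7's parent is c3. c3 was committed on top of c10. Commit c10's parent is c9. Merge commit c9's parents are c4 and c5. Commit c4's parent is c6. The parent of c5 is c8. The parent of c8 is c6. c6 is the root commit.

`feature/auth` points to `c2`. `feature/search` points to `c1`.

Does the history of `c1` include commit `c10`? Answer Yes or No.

Ancestors of c1 (commits reachable by following parents): {c1, c10, c3, c4, c5, c6, c7, c8, c9}.
c10 is in that set, so it is an ancestor of c1.

Yes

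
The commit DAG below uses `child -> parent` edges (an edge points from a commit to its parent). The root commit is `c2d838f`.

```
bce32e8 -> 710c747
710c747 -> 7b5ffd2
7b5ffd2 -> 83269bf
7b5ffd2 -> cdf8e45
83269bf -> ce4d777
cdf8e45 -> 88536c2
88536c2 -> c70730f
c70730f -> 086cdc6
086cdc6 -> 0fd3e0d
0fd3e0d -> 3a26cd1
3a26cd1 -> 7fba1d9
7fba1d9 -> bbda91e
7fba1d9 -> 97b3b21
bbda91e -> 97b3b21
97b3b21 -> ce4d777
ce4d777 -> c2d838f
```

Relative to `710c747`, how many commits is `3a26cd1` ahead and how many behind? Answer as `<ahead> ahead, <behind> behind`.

Reachable from 3a26cd1: {3a26cd1, 7fba1d9, 97b3b21, bbda91e, c2d838f, ce4d777}.
Reachable from 710c747: {086cdc6, 0fd3e0d, 3a26cd1, 710c747, 7b5ffd2, 7fba1d9, 83269bf, 88536c2, 97b3b21, bbda91e, c2d838f, c70730f, cdf8e45, ce4d777}.
Only in 3a26cd1's history (ahead): {} — 0.
Only in 710c747's history (behind): {086cdc6, 0fd3e0d, 710c747, 7b5ffd2, 83269bf, 88536c2, c70730f, cdf8e45} — 8.

0 ahead, 8 behind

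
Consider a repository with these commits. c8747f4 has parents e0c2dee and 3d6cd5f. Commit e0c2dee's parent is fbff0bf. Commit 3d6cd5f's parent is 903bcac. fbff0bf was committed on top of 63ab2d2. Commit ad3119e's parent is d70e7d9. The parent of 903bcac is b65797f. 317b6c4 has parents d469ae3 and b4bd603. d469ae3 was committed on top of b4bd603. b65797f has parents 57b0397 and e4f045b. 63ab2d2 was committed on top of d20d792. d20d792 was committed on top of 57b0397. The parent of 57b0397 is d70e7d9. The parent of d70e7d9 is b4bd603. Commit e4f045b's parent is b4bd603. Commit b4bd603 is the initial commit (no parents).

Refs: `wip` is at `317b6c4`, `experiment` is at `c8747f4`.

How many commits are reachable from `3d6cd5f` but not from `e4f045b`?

Reachable from 3d6cd5f: {3d6cd5f, 57b0397, 903bcac, b4bd603, b65797f, d70e7d9, e4f045b}.
Reachable from e4f045b: {b4bd603, e4f045b}.
In 3d6cd5f's history but not e4f045b's: {3d6cd5f, 57b0397, 903bcac, b65797f, d70e7d9} — 5 commits.

5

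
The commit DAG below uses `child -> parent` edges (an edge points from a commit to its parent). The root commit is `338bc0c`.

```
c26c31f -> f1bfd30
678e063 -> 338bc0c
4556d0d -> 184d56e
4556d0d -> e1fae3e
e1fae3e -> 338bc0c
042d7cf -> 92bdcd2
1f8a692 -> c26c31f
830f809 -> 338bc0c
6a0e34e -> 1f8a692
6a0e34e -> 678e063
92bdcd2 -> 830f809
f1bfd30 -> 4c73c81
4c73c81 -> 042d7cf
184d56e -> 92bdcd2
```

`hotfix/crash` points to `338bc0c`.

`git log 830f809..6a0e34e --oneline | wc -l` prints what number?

8

Reachable from 6a0e34e: {042d7cf, 1f8a692, 338bc0c, 4c73c81, 678e063, 6a0e34e, 830f809, 92bdcd2, c26c31f, f1bfd30}.
Reachable from 830f809: {338bc0c, 830f809}.
In 6a0e34e's history but not 830f809's: {042d7cf, 1f8a692, 4c73c81, 678e063, 6a0e34e, 92bdcd2, c26c31f, f1bfd30} — 8 commits.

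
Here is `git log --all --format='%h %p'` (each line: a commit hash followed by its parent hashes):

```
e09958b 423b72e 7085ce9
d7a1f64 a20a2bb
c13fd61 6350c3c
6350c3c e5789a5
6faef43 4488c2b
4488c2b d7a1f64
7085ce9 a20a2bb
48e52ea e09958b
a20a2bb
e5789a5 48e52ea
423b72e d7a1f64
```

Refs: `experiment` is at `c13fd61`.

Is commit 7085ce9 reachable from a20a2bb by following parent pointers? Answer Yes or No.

No

Ancestors of a20a2bb: {a20a2bb}.
7085ce9 is not in that set, so it is not an ancestor of a20a2bb.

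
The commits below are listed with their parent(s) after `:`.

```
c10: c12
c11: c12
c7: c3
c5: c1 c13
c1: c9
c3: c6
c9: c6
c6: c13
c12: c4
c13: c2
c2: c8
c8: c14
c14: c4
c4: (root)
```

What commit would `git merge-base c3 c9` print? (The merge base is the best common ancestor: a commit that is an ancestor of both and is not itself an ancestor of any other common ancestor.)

Ancestors of c3: {c13, c14, c2, c3, c4, c6, c8}.
Ancestors of c9: {c13, c14, c2, c4, c6, c8, c9}.
Common ancestors: {c13, c14, c2, c4, c6, c8}.
Among these, c6 is not an ancestor of any other common ancestor — it is the merge base.

c6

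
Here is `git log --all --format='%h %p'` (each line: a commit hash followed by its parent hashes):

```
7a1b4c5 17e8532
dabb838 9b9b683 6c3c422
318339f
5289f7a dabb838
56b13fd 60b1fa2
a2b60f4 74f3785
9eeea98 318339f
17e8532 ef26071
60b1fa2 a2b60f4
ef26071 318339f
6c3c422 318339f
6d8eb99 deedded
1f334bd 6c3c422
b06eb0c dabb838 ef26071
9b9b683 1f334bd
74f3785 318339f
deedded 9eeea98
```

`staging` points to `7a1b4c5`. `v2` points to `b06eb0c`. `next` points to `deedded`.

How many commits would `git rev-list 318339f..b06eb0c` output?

6

Reachable from b06eb0c: {1f334bd, 318339f, 6c3c422, 9b9b683, b06eb0c, dabb838, ef26071}.
Reachable from 318339f: {318339f}.
In b06eb0c's history but not 318339f's: {1f334bd, 6c3c422, 9b9b683, b06eb0c, dabb838, ef26071} — 6 commits.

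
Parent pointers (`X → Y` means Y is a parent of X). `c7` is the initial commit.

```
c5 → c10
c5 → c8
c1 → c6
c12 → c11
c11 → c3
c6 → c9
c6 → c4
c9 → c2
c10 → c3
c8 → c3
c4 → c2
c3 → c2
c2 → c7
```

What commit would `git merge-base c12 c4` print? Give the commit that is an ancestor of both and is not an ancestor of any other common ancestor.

Ancestors of c12: {c11, c12, c2, c3, c7}.
Ancestors of c4: {c2, c4, c7}.
Common ancestors: {c2, c7}.
Among these, c2 is not an ancestor of any other common ancestor — it is the merge base.

c2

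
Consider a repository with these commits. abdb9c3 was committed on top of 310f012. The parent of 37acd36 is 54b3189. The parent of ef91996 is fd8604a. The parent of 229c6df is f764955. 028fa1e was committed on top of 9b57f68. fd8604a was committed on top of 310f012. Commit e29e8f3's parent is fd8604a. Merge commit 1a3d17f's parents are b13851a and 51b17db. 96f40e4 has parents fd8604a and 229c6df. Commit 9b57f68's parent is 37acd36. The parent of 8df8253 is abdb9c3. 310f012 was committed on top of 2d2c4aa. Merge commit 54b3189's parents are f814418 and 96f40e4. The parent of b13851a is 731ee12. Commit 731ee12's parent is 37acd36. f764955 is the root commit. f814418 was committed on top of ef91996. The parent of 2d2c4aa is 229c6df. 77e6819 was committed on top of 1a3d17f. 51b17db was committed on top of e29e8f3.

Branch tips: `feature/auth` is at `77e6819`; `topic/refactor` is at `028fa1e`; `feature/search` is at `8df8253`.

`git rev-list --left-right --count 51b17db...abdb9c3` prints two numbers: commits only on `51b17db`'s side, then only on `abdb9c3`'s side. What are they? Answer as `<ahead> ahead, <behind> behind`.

Reachable from 51b17db: {229c6df, 2d2c4aa, 310f012, 51b17db, e29e8f3, f764955, fd8604a}.
Reachable from abdb9c3: {229c6df, 2d2c4aa, 310f012, abdb9c3, f764955}.
Only in 51b17db's history (ahead): {51b17db, e29e8f3, fd8604a} — 3.
Only in abdb9c3's history (behind): {abdb9c3} — 1.

3 ahead, 1 behind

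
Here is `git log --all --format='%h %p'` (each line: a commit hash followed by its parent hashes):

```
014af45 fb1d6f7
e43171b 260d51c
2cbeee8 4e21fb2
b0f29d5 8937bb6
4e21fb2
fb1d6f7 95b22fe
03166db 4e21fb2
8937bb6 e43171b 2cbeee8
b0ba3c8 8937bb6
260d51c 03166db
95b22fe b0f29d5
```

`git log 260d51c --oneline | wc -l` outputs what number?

Walking parent pointers from 260d51c: reachable set = {03166db, 260d51c, 4e21fb2}.
That is 3 commits.

3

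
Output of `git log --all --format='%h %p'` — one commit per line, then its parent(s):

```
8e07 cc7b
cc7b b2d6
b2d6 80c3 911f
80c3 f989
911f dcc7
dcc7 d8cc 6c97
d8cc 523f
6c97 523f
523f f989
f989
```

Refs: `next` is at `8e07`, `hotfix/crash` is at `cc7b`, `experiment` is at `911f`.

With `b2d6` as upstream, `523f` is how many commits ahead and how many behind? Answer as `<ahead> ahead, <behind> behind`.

Reachable from 523f: {523f, f989}.
Reachable from b2d6: {523f, 6c97, 80c3, 911f, b2d6, d8cc, dcc7, f989}.
Only in 523f's history (ahead): {} — 0.
Only in b2d6's history (behind): {6c97, 80c3, 911f, b2d6, d8cc, dcc7} — 6.

0 ahead, 6 behind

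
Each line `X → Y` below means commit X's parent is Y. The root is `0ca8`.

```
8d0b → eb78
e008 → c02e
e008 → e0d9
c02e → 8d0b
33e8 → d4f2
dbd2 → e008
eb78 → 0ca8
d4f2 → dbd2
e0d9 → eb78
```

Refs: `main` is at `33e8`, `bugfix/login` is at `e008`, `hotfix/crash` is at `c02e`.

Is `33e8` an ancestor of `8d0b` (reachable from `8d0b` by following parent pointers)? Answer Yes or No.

Ancestors of 8d0b: {0ca8, 8d0b, eb78}.
33e8 is not in that set, so it is not an ancestor of 8d0b.

No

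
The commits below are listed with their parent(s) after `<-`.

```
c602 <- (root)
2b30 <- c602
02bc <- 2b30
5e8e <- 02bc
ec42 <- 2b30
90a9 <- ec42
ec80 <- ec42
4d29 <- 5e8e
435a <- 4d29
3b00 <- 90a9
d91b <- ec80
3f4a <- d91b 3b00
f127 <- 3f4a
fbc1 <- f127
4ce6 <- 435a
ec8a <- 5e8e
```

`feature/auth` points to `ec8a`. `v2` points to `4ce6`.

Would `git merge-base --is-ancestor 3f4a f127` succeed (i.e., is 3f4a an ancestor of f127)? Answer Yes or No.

Yes

Ancestors of f127 (commits reachable by following parents): {2b30, 3b00, 3f4a, 90a9, c602, d91b, ec42, ec80, f127}.
3f4a is in that set, so it is an ancestor of f127.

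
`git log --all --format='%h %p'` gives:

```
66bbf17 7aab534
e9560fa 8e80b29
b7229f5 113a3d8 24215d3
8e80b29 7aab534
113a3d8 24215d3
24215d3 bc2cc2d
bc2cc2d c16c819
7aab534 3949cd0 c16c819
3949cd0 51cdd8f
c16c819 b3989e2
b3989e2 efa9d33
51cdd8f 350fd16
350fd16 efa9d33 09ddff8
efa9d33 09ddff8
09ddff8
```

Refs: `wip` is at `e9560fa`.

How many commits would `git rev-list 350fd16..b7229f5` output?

Reachable from b7229f5: {09ddff8, 113a3d8, 24215d3, b3989e2, b7229f5, bc2cc2d, c16c819, efa9d33}.
Reachable from 350fd16: {09ddff8, 350fd16, efa9d33}.
In b7229f5's history but not 350fd16's: {113a3d8, 24215d3, b3989e2, b7229f5, bc2cc2d, c16c819} — 6 commits.

6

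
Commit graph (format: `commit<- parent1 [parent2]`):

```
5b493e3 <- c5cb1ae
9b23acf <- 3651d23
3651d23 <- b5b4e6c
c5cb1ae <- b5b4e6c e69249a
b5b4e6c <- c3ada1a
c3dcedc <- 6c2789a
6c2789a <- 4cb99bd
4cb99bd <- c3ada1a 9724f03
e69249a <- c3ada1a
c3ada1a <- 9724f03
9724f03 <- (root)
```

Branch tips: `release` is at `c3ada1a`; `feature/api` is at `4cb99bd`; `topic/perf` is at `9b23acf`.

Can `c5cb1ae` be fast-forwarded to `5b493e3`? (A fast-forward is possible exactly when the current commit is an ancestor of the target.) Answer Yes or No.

A fast-forward from c5cb1ae to 5b493e3 is possible iff c5cb1ae is an ancestor of 5b493e3.
Ancestors of 5b493e3: {5b493e3, 9724f03, b5b4e6c, c3ada1a, c5cb1ae, e69249a}.
c5cb1ae is among them, so fast-forward is possible.

Yes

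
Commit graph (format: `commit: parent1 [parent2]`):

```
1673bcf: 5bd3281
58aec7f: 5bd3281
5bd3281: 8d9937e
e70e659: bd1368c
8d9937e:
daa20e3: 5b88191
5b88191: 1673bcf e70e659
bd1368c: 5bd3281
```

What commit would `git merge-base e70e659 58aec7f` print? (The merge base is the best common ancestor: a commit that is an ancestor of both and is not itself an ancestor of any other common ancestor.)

5bd3281

Ancestors of e70e659: {5bd3281, 8d9937e, bd1368c, e70e659}.
Ancestors of 58aec7f: {58aec7f, 5bd3281, 8d9937e}.
Common ancestors: {5bd3281, 8d9937e}.
Among these, 5bd3281 is not an ancestor of any other common ancestor — it is the merge base.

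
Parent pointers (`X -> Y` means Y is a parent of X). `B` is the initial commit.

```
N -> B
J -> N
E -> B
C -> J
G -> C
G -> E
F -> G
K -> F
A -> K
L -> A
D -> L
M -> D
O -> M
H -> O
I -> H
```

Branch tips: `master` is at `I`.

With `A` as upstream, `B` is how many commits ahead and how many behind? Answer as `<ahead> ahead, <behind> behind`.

0 ahead, 8 behind

Reachable from B: {B}.
Reachable from A: {A, B, C, E, F, G, J, K, N}.
Only in B's history (ahead): {} — 0.
Only in A's history (behind): {A, C, E, F, G, J, K, N} — 8.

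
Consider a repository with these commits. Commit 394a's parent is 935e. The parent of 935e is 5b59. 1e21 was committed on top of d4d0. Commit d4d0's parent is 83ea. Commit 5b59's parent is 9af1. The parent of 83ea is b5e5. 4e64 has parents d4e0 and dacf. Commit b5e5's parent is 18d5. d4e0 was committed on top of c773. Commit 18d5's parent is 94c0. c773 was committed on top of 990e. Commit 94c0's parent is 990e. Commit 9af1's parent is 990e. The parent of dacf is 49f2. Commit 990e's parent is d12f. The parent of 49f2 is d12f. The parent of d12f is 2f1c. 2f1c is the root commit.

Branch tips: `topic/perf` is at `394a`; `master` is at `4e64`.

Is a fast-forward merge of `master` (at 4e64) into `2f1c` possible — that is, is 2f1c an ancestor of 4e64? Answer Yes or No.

Yes

A fast-forward from 2f1c to 4e64 is possible iff 2f1c is an ancestor of 4e64.
Ancestors of 4e64: {2f1c, 49f2, 4e64, 990e, c773, d12f, d4e0, dacf}.
2f1c is among them, so fast-forward is possible.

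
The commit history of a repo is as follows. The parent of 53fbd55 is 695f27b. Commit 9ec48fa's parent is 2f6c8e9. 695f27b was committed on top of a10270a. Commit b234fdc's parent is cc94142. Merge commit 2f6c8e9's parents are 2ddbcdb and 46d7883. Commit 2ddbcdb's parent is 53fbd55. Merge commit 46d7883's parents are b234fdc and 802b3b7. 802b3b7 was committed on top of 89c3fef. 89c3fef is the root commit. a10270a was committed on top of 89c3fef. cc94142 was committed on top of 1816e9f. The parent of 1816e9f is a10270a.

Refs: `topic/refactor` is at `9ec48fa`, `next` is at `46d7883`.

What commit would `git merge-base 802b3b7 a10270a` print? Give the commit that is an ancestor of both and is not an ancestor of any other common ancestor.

Ancestors of 802b3b7: {802b3b7, 89c3fef}.
Ancestors of a10270a: {89c3fef, a10270a}.
Common ancestors: {89c3fef}.
The only common ancestor is 89c3fef, so it is the merge base.

89c3fef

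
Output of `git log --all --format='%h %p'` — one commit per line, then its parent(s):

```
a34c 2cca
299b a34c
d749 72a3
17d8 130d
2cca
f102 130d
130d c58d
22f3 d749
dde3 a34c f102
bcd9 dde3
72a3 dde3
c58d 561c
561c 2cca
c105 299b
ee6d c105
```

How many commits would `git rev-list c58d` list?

3

Walking parent pointers from c58d: reachable set = {2cca, 561c, c58d}.
That is 3 commits.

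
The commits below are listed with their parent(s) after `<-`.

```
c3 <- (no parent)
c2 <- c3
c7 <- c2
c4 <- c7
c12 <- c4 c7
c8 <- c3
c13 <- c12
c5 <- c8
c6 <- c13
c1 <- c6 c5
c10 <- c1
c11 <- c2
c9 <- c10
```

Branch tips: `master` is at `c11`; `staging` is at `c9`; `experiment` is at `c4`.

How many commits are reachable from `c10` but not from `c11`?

9

Reachable from c10: {c1, c10, c12, c13, c2, c3, c4, c5, c6, c7, c8}.
Reachable from c11: {c11, c2, c3}.
In c10's history but not c11's: {c1, c10, c12, c13, c4, c5, c6, c7, c8} — 9 commits.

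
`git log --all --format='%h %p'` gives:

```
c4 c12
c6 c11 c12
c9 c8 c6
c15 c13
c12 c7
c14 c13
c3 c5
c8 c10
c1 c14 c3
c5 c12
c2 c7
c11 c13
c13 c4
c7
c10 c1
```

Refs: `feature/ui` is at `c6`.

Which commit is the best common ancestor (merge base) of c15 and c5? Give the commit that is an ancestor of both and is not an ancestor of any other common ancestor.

Ancestors of c15: {c12, c13, c15, c4, c7}.
Ancestors of c5: {c12, c5, c7}.
Common ancestors: {c12, c7}.
Among these, c12 is not an ancestor of any other common ancestor — it is the merge base.

c12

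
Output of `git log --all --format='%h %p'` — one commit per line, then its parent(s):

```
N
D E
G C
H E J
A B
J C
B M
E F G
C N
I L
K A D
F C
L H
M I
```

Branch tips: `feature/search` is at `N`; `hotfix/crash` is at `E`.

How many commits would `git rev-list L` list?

8

Walking parent pointers from L: reachable set = {C, E, F, G, H, J, L, N}.
That is 8 commits.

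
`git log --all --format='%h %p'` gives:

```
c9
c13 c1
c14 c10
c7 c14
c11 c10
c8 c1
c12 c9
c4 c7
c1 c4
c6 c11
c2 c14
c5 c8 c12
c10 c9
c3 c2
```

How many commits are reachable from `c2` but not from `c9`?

3

Reachable from c2: {c10, c14, c2, c9}.
Reachable from c9: {c9}.
In c2's history but not c9's: {c10, c14, c2} — 3 commits.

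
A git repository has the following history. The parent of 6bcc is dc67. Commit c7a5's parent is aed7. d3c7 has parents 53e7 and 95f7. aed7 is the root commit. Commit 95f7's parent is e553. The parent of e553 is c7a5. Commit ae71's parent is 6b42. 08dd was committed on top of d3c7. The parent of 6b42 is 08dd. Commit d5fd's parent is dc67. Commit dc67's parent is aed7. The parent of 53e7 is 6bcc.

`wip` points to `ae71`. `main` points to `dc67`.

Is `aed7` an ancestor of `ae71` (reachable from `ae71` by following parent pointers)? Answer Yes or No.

Yes

Ancestors of ae71 (commits reachable by following parents): {08dd, 53e7, 6b42, 6bcc, 95f7, ae71, aed7, c7a5, d3c7, dc67, e553}.
aed7 is in that set, so it is an ancestor of ae71.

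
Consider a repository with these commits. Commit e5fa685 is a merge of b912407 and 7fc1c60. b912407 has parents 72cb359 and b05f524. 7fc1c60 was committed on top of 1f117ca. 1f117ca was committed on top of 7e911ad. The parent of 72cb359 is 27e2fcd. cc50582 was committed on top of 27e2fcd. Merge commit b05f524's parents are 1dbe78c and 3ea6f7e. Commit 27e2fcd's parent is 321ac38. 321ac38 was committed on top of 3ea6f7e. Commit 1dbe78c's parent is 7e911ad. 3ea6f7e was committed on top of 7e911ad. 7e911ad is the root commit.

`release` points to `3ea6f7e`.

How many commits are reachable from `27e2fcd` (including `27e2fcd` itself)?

4

Walking parent pointers from 27e2fcd: reachable set = {27e2fcd, 321ac38, 3ea6f7e, 7e911ad}.
That is 4 commits.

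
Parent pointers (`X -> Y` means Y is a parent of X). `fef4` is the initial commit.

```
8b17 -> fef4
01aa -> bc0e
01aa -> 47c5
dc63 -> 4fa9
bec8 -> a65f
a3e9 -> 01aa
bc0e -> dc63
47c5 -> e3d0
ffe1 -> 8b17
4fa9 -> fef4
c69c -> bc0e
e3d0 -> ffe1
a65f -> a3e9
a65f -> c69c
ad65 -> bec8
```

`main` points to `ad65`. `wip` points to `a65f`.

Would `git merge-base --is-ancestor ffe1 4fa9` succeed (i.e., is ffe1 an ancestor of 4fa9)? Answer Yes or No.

Ancestors of 4fa9: {4fa9, fef4}.
ffe1 is not in that set, so it is not an ancestor of 4fa9.

No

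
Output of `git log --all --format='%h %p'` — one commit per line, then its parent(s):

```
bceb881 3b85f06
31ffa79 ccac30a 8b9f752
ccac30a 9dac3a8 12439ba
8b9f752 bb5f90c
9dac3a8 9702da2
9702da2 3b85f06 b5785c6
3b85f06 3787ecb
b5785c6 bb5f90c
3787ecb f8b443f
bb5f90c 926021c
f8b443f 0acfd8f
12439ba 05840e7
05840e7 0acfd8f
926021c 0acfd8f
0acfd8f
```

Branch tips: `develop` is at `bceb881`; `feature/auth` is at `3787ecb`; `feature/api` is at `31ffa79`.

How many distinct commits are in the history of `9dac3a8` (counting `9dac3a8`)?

Walking parent pointers from 9dac3a8: reachable set = {0acfd8f, 3787ecb, 3b85f06, 926021c, 9702da2, 9dac3a8, b5785c6, bb5f90c, f8b443f}.
That is 9 commits.

9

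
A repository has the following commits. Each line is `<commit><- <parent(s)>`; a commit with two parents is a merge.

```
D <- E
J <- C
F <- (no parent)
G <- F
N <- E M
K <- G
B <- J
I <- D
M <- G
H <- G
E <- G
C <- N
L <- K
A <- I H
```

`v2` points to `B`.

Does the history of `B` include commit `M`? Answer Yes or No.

Ancestors of B (commits reachable by following parents): {B, C, E, F, G, J, M, N}.
M is in that set, so it is an ancestor of B.

Yes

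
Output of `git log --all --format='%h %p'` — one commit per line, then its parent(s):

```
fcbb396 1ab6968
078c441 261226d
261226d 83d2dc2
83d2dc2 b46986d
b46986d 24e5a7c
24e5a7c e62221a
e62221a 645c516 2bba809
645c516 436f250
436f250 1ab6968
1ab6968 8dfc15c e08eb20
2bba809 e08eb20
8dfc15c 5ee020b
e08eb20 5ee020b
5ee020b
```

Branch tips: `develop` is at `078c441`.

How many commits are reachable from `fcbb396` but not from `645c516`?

1

Reachable from fcbb396: {1ab6968, 5ee020b, 8dfc15c, e08eb20, fcbb396}.
Reachable from 645c516: {1ab6968, 436f250, 5ee020b, 645c516, 8dfc15c, e08eb20}.
In fcbb396's history but not 645c516's: {fcbb396} — 1 commit.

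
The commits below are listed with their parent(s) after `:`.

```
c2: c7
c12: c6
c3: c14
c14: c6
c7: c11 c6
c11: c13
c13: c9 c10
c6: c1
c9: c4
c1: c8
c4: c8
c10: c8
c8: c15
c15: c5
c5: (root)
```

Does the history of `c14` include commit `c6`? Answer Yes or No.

Yes

Ancestors of c14 (commits reachable by following parents): {c1, c14, c15, c5, c6, c8}.
c6 is in that set, so it is an ancestor of c14.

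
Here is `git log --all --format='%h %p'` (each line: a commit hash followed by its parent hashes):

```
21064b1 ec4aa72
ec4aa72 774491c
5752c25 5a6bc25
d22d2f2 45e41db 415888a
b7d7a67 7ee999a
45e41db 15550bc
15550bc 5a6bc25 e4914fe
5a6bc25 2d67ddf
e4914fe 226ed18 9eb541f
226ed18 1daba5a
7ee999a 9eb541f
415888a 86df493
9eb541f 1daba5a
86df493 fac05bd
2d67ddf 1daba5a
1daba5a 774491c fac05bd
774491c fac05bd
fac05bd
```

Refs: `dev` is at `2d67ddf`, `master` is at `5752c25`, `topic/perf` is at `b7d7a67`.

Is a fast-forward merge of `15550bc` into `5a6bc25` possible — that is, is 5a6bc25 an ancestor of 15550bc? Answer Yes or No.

Yes

A fast-forward from 5a6bc25 to 15550bc is possible iff 5a6bc25 is an ancestor of 15550bc.
Ancestors of 15550bc: {15550bc, 1daba5a, 226ed18, 2d67ddf, 5a6bc25, 774491c, 9eb541f, e4914fe, fac05bd}.
5a6bc25 is among them, so fast-forward is possible.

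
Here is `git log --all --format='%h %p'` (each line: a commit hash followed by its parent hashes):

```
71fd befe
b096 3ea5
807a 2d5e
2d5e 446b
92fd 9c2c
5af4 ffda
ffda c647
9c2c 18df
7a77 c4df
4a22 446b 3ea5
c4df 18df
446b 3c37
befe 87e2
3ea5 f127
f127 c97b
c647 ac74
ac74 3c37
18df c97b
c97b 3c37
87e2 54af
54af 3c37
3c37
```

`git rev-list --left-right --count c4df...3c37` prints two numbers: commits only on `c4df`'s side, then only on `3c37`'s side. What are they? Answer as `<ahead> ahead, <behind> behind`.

3 ahead, 0 behind

Reachable from c4df: {18df, 3c37, c4df, c97b}.
Reachable from 3c37: {3c37}.
Only in c4df's history (ahead): {18df, c4df, c97b} — 3.
Only in 3c37's history (behind): {} — 0.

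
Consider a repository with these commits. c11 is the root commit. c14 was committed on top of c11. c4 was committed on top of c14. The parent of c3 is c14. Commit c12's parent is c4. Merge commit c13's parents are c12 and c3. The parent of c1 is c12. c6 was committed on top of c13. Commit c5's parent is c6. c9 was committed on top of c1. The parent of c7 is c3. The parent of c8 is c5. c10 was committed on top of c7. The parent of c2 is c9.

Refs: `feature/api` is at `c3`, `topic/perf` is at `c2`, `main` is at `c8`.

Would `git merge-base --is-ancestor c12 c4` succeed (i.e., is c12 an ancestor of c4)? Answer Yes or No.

Ancestors of c4: {c11, c14, c4}.
c12 is not in that set, so it is not an ancestor of c4.

No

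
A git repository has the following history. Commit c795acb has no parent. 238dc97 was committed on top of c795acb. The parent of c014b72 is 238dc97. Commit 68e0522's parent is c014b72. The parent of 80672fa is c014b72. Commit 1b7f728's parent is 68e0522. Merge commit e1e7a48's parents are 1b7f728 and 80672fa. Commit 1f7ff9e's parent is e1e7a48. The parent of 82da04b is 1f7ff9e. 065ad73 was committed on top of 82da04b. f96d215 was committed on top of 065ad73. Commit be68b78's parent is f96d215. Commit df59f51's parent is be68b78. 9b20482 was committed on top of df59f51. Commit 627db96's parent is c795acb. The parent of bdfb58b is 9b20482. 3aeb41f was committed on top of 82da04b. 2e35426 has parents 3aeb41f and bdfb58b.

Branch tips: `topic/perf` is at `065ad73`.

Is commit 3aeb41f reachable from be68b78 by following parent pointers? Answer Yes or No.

No

Ancestors of be68b78: {065ad73, 1b7f728, 1f7ff9e, 238dc97, 68e0522, 80672fa, 82da04b, be68b78, c014b72, c795acb, e1e7a48, f96d215}.
3aeb41f is not in that set, so it is not an ancestor of be68b78.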